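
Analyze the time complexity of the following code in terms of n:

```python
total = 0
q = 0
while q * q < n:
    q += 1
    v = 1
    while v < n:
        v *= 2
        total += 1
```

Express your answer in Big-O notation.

Each loop level contributes: √n × log n. Multiplying the contributions gives O(√n log n).

Answer: O(√n log n)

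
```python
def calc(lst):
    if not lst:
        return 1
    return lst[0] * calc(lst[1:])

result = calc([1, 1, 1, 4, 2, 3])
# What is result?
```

Product over [1, 1, 1, 4, 2, 3] = 1 * 1 * 1 * 4 * 2 * 3 = 24

Answer: 24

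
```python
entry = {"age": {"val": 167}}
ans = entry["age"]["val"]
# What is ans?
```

Trace:
`entry = {"age": {"val": 167}}` → entry = {'age': {'val': 167}}
`ans = entry["age"]["val"]` → ans = 167
So ans = 167

Answer: 167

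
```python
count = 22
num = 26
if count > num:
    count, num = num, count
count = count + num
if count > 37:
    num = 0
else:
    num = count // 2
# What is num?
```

Trace:
`count = 22` → count = 22
`num = 26` → num = 26
`if count > num: ...` → count > num is False → no variable changes
`count = count + num` → count = 48
`if count > 37: ...` → count > 37 is True → num = 0
So num = 0

Answer: 0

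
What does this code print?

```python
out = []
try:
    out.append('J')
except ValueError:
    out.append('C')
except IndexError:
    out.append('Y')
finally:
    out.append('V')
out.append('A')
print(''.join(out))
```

Execution trace: 'J' (try body, no exception) → 'V' (finally) → 'A' (after the try/except). Output: JVA

Answer: JVA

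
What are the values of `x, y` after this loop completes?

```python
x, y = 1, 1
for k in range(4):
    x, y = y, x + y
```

Fibonacci: after 4 iterations
`x, y` takes the values: (1, 1) → (1, 2) → (2, 3) → (3, 5) → (5, 8)

Answer: 5, 8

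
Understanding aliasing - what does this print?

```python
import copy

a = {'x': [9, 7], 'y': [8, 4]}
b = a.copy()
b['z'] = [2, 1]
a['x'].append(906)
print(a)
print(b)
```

Key concept: shallow copy of dict with mutable values.
Step by step:
`a = {'x': [9, 7], 'y': [8, 4]}` → a = {'x': [9, 7], 'y': [8, 4]}
`b = a.copy()` → b = {'x': [9, 7], 'y': [8, 4]}
`b['z'] = [2, 1]` → b = {'x': [9, 7], 'y': [8, 4], 'z': [2, 1]}
`a['x'].append(906)` → a = {'x': [9, 7, 906], 'y': [8, 4]}; b = {'x': [9, 7, 906], 'y': [8, 4], 'z': [2, 1]}
`print(a)` → prints {'x': [9, 7, 906], 'y': [8, 4]}
`print(b)` → prints {'x': [9, 7, 906], 'y': [8, 4], 'z': [2, 1]}

Answer:
{'x': [9, 7, 906], 'y': [8, 4]}
{'x': [9, 7, 906], 'y': [8, 4], 'z': [2, 1]}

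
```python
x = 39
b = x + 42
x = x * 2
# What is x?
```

Trace:
`x = 39` → x = 39
`b = x + 42` → b = 81
`x = x * 2` → x = 78
So x = 78

Answer: 78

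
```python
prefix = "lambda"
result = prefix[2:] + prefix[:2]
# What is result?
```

Trace:
`prefix = "lambda"` → prefix = 'lambda'
`result = prefix[2:] + prefix[:2]` → result = 'mbdala'
So result = 'mbdala'

Answer: 'mbdala'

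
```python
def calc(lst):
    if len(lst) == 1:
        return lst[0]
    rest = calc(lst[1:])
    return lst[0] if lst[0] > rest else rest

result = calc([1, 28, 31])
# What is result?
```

Recursive max over [1, 28, 31] = 31

Answer: 31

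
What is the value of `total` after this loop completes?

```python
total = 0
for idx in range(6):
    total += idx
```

Sum of 0 to 5 = 15
`total` takes the values: 0 → 1 → 3 → 6 → 10 → 15

Answer: 15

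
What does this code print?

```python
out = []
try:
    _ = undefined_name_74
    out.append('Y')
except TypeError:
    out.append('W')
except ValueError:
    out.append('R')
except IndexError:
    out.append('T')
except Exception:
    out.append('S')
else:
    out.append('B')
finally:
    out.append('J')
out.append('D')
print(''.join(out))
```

Execution trace: 'S' (except Exception) → 'J' (finally) → 'D' (after the try/except). Output: SJD

Answer: SJD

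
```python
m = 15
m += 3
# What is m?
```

Trace:
`m = 15` → m = 15
`m += 3` → m = 18
So m = 18

Answer: 18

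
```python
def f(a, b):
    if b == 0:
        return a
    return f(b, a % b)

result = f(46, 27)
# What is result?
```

f(46, 27) -> f(27, 19) -> f(19, 8) -> f(8, 3) -> f(3, 2) -> f(2, 1) -> f(1, 0) -> 1

Answer: 1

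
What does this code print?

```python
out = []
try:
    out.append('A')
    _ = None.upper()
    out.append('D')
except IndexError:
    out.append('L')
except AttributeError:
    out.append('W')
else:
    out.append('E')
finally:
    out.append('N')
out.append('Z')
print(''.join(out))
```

Execution trace: 'A' (try body) → 'W' (except AttributeError) → 'N' (finally) → 'Z' (after the try/except). Output: AWNZ

Answer: AWNZ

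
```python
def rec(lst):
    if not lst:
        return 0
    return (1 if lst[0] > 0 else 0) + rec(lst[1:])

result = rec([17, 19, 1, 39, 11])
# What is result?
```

Count of positive elements in [17, 19, 1, 39, 11] = 5

Answer: 5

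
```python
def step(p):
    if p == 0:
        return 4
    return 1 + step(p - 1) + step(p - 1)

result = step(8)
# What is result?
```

step(p) = 1 + 2·step(p-1), step(0)=4. Closed form: (4+1)·2^8 - 1 = 1279.

Answer: 1279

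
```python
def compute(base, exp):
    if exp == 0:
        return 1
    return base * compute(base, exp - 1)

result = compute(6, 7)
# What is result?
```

compute(6, 7) = 6 * 6 * 6 * 6 * 6 * 6 * 6 = 279936

Answer: 279936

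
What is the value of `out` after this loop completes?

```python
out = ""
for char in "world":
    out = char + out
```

Reverse 'world'
`out` takes the values: "" → "w" → "ow" → "row" → "lrow" → "dlrow"

Answer: "dlrow"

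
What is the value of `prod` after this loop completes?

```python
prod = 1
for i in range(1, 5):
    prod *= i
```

4! = 24
`prod` takes the values: 1 → 2 → 6 → 24

Answer: 24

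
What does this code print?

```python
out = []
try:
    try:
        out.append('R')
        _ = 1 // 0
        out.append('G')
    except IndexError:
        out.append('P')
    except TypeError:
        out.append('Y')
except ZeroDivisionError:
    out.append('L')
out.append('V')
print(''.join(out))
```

Execution trace: 'R' (try body) → 'L' (outer except ZeroDivisionError) → 'V' (after the try/except). Output: RLV

Answer: RLV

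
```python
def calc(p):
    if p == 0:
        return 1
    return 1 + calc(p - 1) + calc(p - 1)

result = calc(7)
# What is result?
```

calc(p) = 1 + 2·calc(p-1), calc(0)=1. Closed form: (1+1)·2^7 - 1 = 255.

Answer: 255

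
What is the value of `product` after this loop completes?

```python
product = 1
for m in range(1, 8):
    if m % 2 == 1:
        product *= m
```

Product of odd numbers 1 to 7
`product` takes the values: 1 → 3 → 15 → 105

Answer: 105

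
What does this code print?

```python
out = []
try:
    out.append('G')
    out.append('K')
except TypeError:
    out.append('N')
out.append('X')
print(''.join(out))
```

Execution trace: 'G' (try body) → 'K' (try body, no exception) → 'X' (after the try/except). Output: GKX

Answer: GKX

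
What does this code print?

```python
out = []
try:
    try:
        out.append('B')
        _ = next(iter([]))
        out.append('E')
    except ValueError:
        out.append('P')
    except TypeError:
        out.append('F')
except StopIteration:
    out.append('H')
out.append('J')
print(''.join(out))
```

Execution trace: 'B' (try body) → 'H' (outer except StopIteration) → 'J' (after the try/except). Output: BHJ

Answer: BHJ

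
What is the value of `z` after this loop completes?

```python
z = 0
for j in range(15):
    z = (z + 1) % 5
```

Increment mod 5, 15 times = 0
`z` takes the values: 0 → 1 → 2 → 3 → 4 → 0 → 1 → 2 → 3 → 4 → 0 → 1 → 2 → 3 → 4 → 0

Answer: 0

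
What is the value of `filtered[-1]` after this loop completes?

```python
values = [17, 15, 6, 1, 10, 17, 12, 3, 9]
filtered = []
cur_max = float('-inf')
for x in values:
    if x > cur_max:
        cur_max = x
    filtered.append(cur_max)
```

Running max ends at 17
`filtered` takes the values: [] → [17] → [17, 17] → [17, 17, 17] → [17, 17, 17, 17] → [17, 17, 17, 17, 17] → [17, 17, 17, 17, 17, 17] → [17, 17, 17, 17, 17, 17, 17] → [17, 17, 17, 17, 17, 17, 17, 17] → [17, 17, 17, 17, 17, 17, 17, 17, 17]
So `filtered[-1]` = 17

Answer: 17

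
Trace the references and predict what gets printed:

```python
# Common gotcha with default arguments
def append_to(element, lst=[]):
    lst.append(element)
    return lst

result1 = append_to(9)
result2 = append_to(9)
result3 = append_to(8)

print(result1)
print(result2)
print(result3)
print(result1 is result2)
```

Key concept: mutable default argument gotcha.
Step by step:
`result1 = append_to(9)` → result1 = [9]
`result2 = append_to(9)` → result1 = [9, 9] (same object as result2); result2 = [9, 9] (same object as result1)
`result3 = append_to(8)` → result1 = [9, 9, 8] (same object as result2, result3); result2 = [9, 9, 8] (same object as result1, result3); result3 = [9, 9, 8] (same object as result1, result2)
`print(result1)` → prints [9, 9, 8]
`print(result2)` → prints [9, 9, 8]
`print(result3)` → prints [9, 9, 8]
`print(result1 is result2)` → prints True

Answer:
[9, 9, 8]
[9, 9, 8]
[9, 9, 8]
True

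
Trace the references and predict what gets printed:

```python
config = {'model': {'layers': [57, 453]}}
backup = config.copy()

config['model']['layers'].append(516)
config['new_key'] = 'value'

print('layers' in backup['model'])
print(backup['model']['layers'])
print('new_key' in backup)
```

Key concept: shallow copy gotcha with nested dict.
Step by step:
`config = {'model': {'layers': [57, 453]}}` → config = {'model': {'layers': [57, 453]}}
`backup = config.copy()` → backup = {'model': {'layers': [57, 453]}}
`config['model']['layers'].append(516)` → config = {'model': {'layers': [57, 453, 516]}}; backup = {'model': {'layers': [57, 453, 516]}}
`config['new_key'] = 'value'` → config = {'model': {'layers': [57, 453, 516]}, 'new_key': 'value'}
`print('layers' in backup['model'])` → prints True
`print(backup['model']['layers'])` → prints [57, 453, 516]
`print('new_key' in backup)` → prints False

Answer:
True
[57, 453, 516]
False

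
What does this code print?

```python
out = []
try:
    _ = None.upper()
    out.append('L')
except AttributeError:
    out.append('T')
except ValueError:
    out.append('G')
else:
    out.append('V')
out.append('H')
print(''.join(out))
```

Execution trace: 'T' (except AttributeError) → 'H' (after the try/except). Output: TH

Answer: TH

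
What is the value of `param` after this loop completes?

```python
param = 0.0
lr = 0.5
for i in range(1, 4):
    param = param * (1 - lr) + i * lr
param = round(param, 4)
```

Moving average with lr=0.5
`param` takes the values: 0.0 → 0.5 → 1.25 → 2.125

Answer: 2.125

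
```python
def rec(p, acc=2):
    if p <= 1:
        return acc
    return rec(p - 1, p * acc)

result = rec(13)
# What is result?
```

Accumulator trace (n, acc): (13, 2) -> (12, 26) -> (11, 312) -> (10, 3432) -> (9, 34320) -> (8, 308880) -> (7, 2471040) -> (6, 17297280) -> (5, 103783680) -> (4, 518918400) -> (3, 2075673600) -> (2, 6227020800) -> (1, 12454041600) -> return 12454041600

Answer: 12454041600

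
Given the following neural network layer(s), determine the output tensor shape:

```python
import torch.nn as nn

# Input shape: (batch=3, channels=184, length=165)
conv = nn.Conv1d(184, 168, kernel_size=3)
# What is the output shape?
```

Input: (3, 184, 165) -> Output: (3, 168, 163)

Answer: (3, 168, 163)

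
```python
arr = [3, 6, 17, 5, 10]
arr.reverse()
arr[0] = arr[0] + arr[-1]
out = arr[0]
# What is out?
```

Trace:
`arr = [3, 6, 17, 5, 10]` → arr = [3, 6, 17, 5, 10]
`arr.reverse()` → arr = [10, 5, 17, 6, 3]
`arr[0] = arr[0] + arr[-1]` → arr = [13, 5, 17, 6, 3]
`out = arr[0]` → out = 13
So out = 13

Answer: 13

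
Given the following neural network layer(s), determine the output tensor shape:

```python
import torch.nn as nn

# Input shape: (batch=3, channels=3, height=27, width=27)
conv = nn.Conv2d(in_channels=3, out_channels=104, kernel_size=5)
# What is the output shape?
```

Input: (3, 3, 27, 27) -> Output: (3, 104, 23, 23)

Answer: (3, 104, 23, 23)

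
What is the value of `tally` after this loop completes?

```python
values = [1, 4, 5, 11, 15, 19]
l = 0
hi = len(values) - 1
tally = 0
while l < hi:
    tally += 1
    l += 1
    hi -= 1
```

Iterations until pointers meet (list length 6)
`tally` takes the values: 0 → 1 → 2 → 3

Answer: 3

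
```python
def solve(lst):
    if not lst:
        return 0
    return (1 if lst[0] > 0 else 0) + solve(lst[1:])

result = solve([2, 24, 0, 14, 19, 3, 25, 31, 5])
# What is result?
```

Count of positive elements in [2, 24, 0, 14, 19, 3, 25, 31, 5] = 8

Answer: 8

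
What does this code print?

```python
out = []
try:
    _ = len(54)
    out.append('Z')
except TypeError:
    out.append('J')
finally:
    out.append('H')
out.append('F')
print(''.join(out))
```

Execution trace: 'J' (except TypeError) → 'H' (finally) → 'F' (after the try/except). Output: JHF

Answer: JHF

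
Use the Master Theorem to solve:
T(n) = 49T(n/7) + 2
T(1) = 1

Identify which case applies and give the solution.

a=49, b=7, f(n)=2. log_7(49) = 2. Since c=0 < 2, Case 1 applies: T(n) = Θ(n^log_b(a)) = O(n^2).

Answer: O(n^2) - Case 1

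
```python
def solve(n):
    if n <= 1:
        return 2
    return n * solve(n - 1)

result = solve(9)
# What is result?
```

solve(9) = 9 * 8 * 7 * 6 * 5 * 4 * 3 * 2 * 2 = 725760

Answer: 725760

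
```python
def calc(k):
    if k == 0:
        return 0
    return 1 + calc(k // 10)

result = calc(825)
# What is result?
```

Count of digits of 825: 3

Answer: 3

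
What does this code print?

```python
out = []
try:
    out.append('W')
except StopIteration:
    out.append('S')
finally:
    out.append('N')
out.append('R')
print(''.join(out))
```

Execution trace: 'W' (try body, no exception) → 'N' (finally) → 'R' (after the try/except). Output: WNR

Answer: WNR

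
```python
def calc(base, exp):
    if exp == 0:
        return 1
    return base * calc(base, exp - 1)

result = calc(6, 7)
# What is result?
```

calc(6, 7) = 6 * 6 * 6 * 6 * 6 * 6 * 6 = 279936

Answer: 279936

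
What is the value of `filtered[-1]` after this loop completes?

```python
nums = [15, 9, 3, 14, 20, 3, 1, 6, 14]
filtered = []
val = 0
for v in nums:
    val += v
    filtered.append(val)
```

Cumulative sum ends at 85
`filtered` takes the values: [] → [15] → [15, 24] → [15, 24, 27] → [15, 24, 27, 41] → [15, 24, 27, 41, 61] → [15, 24, 27, 41, 61, 64] → [15, 24, 27, 41, 61, 64, 65] → [15, 24, 27, 41, 61, 64, 65, 71] → [15, 24, 27, 41, 61, 64, 65, 71, 85]
So `filtered[-1]` = 85

Answer: 85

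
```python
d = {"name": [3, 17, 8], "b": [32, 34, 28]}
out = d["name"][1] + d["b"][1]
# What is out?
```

Trace:
`d = {"name": [3, 17, 8], "b": [32, 34, 28]}` → d = {'name': [3, 17, 8], 'b': [32, 34, 28]}
`out = d["name"][1] + d["b"][1]` → out = 51
So out = 51

Answer: 51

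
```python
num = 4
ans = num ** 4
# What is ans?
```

Trace:
`num = 4` → num = 4
`ans = num ** 4` → ans = 256
So ans = 256

Answer: 256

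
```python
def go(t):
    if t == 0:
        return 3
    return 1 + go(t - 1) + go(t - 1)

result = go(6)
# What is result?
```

go(t) = 1 + 2·go(t-1), go(0)=3. Closed form: (3+1)·2^6 - 1 = 255.

Answer: 255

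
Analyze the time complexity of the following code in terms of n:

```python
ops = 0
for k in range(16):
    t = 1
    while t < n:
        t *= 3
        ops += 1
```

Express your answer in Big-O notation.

Each loop level contributes: 1 × log n. Multiplying the contributions gives O(log n).

Answer: O(log n)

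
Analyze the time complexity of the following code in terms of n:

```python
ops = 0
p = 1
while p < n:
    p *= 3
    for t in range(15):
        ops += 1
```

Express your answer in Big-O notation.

Each loop level contributes: log n × 1. Multiplying the contributions gives O(log n).

Answer: O(log n)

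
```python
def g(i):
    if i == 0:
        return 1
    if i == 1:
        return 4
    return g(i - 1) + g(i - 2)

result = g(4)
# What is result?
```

Build up from base cases: g(0)=1, g(1)=4, g(2)=5, g(3)=9, g(4)=14

Answer: 14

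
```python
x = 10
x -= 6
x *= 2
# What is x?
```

Trace:
`x = 10` → x = 10
`x -= 6` → x = 4
`x *= 2` → x = 8
So x = 8

Answer: 8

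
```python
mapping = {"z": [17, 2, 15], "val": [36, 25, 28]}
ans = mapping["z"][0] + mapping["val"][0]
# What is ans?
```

Trace:
`mapping = {"z": [17, 2, 15], "val": [36, 25, 28]}` → mapping = {'z': [17, 2, 15], 'val': [36, 25, 28]}
`ans = mapping["z"][0] + mapping["val"][0]` → ans = 53
So ans = 53

Answer: 53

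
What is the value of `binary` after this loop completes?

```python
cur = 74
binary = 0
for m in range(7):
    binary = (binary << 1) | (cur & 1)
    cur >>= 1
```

Reverse lowest 7 bits of 74
`binary` takes the values: 0 → 1 → 2 → 5 → 10 → 20 → 41

Answer: 41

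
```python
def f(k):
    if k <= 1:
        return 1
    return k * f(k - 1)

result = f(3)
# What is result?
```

f(3) = 3 * 2 * 1 = 6

Answer: 6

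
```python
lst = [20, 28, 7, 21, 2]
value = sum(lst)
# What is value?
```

Trace:
`lst = [20, 28, 7, 21, 2]` → lst = [20, 28, 7, 21, 2]
`value = sum(lst)` → value = 78
So value = 78

Answer: 78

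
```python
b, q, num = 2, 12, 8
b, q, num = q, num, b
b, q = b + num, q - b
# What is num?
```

Trace:
`b, q, num = 2, 12, 8` → b = 2; q = 12; num = 8
`b, q, num = q, num, b` → b = 12; q = 8; num = 2
`b, q = b + num, q - b` → b = 14; q = -4
So num = 2

Answer: 2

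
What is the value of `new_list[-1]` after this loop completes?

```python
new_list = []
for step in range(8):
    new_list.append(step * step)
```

Last element of squares 0 to 7
`new_list` takes the values: [] → [0] → [0, 1] → [0, 1, 4] → [0, 1, 4, 9] → [0, 1, 4, 9, 16] → [0, 1, 4, 9, 16, 25] → [0, 1, 4, 9, 16, 25, 36] → [0, 1, 4, 9, 16, 25, 36, 49]
So `new_list[-1]` = 49

Answer: 49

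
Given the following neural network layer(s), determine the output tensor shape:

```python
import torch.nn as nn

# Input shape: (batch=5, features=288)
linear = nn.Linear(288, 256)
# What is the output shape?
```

Input: (5, 288) -> Output: (5, 256)

Answer: (5, 256)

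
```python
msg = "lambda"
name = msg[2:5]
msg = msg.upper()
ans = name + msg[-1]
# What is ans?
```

Trace:
`msg = "lambda"` → msg = 'lambda'
`name = msg[2:5]` → name = 'mbd'
`msg = msg.upper()` → msg = 'LAMBDA'
`ans = name + msg[-1]` → ans = 'mbdA'
So ans = 'mbdA'

Answer: 'mbdA'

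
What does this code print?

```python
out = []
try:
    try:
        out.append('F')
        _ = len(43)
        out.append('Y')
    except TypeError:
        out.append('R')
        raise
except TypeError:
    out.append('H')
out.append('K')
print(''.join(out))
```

Execution trace: 'F' (inner try body) → 'R' (inner except TypeError) → 'H' (outer except TypeError) → 'K' (after the try/except). Output: FRHK

Answer: FRHK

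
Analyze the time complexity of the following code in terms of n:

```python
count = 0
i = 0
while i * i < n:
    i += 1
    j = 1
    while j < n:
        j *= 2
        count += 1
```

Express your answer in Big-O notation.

Each loop level contributes: √n × log n. Multiplying the contributions gives O(√n log n).

Answer: O(√n log n)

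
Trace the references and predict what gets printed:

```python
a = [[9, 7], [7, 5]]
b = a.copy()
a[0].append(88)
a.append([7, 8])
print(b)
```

Key concept: shallow copy with nested lists.
Step by step:
`a = [[9, 7], [7, 5]]` → a = [[9, 7], [7, 5]]
`b = a.copy()` → b = [[9, 7], [7, 5]]
`a[0].append(88)` → a = [[9, 7, 88], [7, 5]]; b = [[9, 7, 88], [7, 5]]
`a.append([7, 8])` → a = [[9, 7, 88], [7, 5], [7, 8]]
`print(b)` → prints [[9, 7, 88], [7, 5]]

Answer: [[9, 7, 88], [7, 5]]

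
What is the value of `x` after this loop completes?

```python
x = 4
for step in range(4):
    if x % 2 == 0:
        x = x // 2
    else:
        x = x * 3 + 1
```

Collatz-style transformation from 4
`x` takes the values: 4 → 2 → 1 → 4 → 2

Answer: 2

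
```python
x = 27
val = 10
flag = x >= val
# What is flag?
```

Trace:
`x = 27` → x = 27
`val = 10` → val = 10
`flag = x >= val` → flag = True
So flag = True

Answer: True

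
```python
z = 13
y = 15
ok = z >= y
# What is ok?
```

Trace:
`z = 13` → z = 13
`y = 15` → y = 15
`ok = z >= y` → ok = False
So ok = False

Answer: False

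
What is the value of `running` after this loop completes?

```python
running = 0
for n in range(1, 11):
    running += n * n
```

Sum of squares 1² to 10² = 385
`running` takes the values: 0 → 1 → 5 → 14 → 30 → 55 → 91 → 140 → 204 → 285 → 385

Answer: 385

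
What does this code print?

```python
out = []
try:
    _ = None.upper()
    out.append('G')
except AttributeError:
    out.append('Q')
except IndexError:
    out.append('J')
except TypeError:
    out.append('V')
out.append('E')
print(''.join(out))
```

Execution trace: 'Q' (except AttributeError) → 'E' (after the try/except). Output: QE

Answer: QE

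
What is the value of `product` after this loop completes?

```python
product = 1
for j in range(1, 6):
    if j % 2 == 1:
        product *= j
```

Product of odd numbers 1 to 5
`product` takes the values: 1 → 3 → 15

Answer: 15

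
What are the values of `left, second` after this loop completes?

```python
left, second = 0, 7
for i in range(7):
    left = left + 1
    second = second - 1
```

left goes 0→7, second goes 7→0
`left, second` takes the values: (0, 7) → (1, 7) → (1, 6) → (2, 6) → (2, 5) → (3, 5) → (3, 4) → (4, 4) → (4, 3) → (5, 3) → (5, 2) → (6, 2) → (6, 1) → (7, 1) → (7, 0)

Answer: 7, 0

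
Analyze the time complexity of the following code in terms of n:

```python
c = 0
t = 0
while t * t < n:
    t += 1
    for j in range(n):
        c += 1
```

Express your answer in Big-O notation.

Each loop level contributes: √n × n. Multiplying the contributions gives O(n√n).

Answer: O(n√n)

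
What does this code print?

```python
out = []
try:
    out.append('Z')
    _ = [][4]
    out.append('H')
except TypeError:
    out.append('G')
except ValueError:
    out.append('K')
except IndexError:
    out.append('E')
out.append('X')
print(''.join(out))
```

Execution trace: 'Z' (try body) → 'E' (except IndexError) → 'X' (after the try/except). Output: ZEX

Answer: ZEX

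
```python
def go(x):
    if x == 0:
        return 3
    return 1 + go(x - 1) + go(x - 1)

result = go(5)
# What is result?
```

go(x) = 1 + 2·go(x-1), go(0)=3. Closed form: (3+1)·2^5 - 1 = 127.

Answer: 127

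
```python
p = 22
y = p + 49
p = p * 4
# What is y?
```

Trace:
`p = 22` → p = 22
`y = p + 49` → y = 71
`p = p * 4` → p = 88
So y = 71

Answer: 71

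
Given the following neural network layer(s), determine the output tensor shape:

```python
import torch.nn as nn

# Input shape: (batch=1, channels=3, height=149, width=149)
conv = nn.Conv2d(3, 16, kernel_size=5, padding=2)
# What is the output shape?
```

Input: (1, 3, 149, 149) -> Output: (1, 16, 149, 149)

Answer: (1, 16, 149, 149)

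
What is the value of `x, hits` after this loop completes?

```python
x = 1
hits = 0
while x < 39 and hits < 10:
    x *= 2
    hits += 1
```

Double until >= 39 or 10 iterations
`x, hits` takes the values: (1, 0) → (2, 0) → (2, 1) → (4, 1) → (4, 2) → (8, 2) → (8, 3) → (16, 3) → (16, 4) → (32, 4) → (32, 5) → (64, 5) → (64, 6)

Answer: 64, 6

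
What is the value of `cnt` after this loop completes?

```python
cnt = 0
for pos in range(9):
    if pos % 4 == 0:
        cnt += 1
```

Count numbers divisible by 4 in range(9)
`cnt` takes the values: 0 → 1 → 2 → 3

Answer: 3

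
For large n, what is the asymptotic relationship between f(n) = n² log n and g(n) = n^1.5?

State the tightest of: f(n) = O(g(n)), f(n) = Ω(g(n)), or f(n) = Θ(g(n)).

n² log n vs n^1.5: f(n) = Ω(g(n)) but not O(g(n)) — n² log n grows strictly faster than n^1.5.

Answer: f(n) = Ω(g(n)) but not O(g(n)) — n² log n grows strictly faster than n^1.5.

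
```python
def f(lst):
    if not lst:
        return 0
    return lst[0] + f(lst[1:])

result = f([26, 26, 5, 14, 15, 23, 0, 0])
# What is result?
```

26 + 26 + 5 + 14 + 15 + 23 + 0 + 0 + 0 = 109

Answer: 109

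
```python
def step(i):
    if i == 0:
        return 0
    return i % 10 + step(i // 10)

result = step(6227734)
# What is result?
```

Sum of digits of 6227734: 4 + 3 + 7 + 7 + 2 + 2 + 6 = 31

Answer: 31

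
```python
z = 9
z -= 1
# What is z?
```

Trace:
`z = 9` → z = 9
`z -= 1` → z = 8
So z = 8

Answer: 8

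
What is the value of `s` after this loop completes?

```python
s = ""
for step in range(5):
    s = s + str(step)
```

Concatenate digits 0 to 4
`s` takes the values: "" → "0" → "01" → "012" → "0123" → "01234"

Answer: "01234"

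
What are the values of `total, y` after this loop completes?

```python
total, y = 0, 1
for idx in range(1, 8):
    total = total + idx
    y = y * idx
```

Sum and factorial of 1 to 7
`total, y` takes the values: (0, 1) → (1, 1) → (3, 1) → (3, 2) → (6, 2) → (6, 6) → (10, 6) → (10, 24) → (15, 24) → (15, 120) → (21, 120) → (21, 720) → (28, 720) → (28, 5040)

Answer: 28, 5040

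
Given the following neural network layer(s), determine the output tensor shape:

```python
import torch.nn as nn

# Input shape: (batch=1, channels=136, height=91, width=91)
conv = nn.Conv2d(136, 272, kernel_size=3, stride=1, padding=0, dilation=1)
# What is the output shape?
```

Input: (1, 136, 91, 91) -> Output: (1, 272, 89, 89)

Answer: (1, 272, 89, 89)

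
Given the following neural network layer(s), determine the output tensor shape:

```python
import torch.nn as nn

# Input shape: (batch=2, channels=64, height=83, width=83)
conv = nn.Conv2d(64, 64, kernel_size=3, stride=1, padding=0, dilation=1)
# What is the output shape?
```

Input: (2, 64, 83, 83) -> Output: (2, 64, 81, 81)

Answer: (2, 64, 81, 81)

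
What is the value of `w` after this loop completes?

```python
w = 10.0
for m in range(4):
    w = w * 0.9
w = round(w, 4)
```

Exponential decay: 10.0 * 0.9^4
`w` takes the values: 10.0 → 9.0 → 8.1 → 7.29 → 6.561

Answer: 6.561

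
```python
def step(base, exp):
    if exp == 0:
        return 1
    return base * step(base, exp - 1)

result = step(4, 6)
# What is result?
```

step(4, 6) = 4 * 4 * 4 * 4 * 4 * 4 = 4096

Answer: 4096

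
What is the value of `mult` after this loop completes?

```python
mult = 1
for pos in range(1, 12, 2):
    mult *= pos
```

Product of 1, 3, 5, ... up to 11
`mult` takes the values: 1 → 3 → 15 → 105 → 945 → 10395

Answer: 10395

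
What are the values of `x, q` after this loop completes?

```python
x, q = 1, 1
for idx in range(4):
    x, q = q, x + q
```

Fibonacci: after 4 iterations
`x, q` takes the values: (1, 1) → (1, 2) → (2, 3) → (3, 5) → (5, 8)

Answer: 5, 8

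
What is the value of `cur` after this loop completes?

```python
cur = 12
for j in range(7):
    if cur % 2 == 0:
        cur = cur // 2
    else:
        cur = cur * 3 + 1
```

Collatz-style transformation from 12
`cur` takes the values: 12 → 6 → 3 → 10 → 5 → 16 → 8 → 4

Answer: 4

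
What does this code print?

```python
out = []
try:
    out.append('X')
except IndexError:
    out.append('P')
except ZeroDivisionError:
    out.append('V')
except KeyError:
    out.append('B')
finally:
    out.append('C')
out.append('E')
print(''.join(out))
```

Execution trace: 'X' (try body, no exception) → 'C' (finally) → 'E' (after the try/except). Output: XCE

Answer: XCE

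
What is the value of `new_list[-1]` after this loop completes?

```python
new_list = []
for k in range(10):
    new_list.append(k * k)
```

Last element of squares 0 to 9
`new_list` takes the values: [] → [0] → [0, 1] → [0, 1, 4] → [0, 1, 4, 9] → [0, 1, 4, 9, 16] → [0, 1, 4, 9, 16, 25] → [0, 1, 4, 9, 16, 25, 36] → [0, 1, 4, 9, 16, 25, 36, 49] → [0, 1, 4, 9, 16, 25, 36, 49, 64] → [0, 1, 4, 9, 16, 25, 36, 49, 64, 81]
So `new_list[-1]` = 81

Answer: 81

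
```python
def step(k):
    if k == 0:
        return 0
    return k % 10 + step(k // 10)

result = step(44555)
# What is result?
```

Sum of digits of 44555: 5 + 5 + 5 + 4 + 4 = 23

Answer: 23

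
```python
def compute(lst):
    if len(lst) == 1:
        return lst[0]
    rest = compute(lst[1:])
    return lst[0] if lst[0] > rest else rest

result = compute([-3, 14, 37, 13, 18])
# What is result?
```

Recursive max over [-3, 14, 37, 13, 18] = 37

Answer: 37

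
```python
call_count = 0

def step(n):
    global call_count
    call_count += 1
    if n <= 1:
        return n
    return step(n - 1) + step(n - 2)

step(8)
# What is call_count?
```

Calls(n) = 1 + Calls(n-1) + Calls(n-2); Calls(0)=Calls(1)=1. For n=8 this gives 67.

Answer: 67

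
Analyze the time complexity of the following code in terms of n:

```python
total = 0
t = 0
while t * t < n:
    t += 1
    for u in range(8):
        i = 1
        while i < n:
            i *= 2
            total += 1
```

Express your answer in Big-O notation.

Each loop level contributes: √n × 1 × log n. Multiplying the contributions gives O(√n log n).

Answer: O(√n log n)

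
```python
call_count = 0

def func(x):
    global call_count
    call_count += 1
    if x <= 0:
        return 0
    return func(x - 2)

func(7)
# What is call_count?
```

Linear recursion stepping by 2: 5 calls from x=7 down to ≤0.

Answer: 5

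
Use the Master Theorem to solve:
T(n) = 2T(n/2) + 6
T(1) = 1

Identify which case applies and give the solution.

a=2, b=2, f(n)=6. log_2(2) = 1. Since c=0 < 1, Case 1 applies: T(n) = Θ(n^log_b(a)) = O(n).

Answer: O(n) - Case 1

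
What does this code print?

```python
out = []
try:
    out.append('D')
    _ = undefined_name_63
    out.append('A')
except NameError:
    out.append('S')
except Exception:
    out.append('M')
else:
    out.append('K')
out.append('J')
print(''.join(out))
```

Execution trace: 'D' (try body) → 'S' (except NameError) → 'J' (after the try/except). Output: DSJ

Answer: DSJ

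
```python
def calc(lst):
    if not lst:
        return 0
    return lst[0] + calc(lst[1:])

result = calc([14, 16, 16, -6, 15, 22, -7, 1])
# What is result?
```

14 + 16 + 16 + (-6) + 15 + 22 + (-7) + 1 + 0 = 71

Answer: 71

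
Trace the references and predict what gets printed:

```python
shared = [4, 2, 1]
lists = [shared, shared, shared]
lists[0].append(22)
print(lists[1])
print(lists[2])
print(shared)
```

Key concept: list of same reference.
Step by step:
`shared = [4, 2, 1]` → shared = [4, 2, 1]
`lists = [shared, shared, shared]` → lists = [[4, 2, 1], [4, 2, 1], [4, 2, 1]]
`lists[0].append(22)` → shared = [4, 2, 1, 22]; lists = [[4, 2, 1, 22], [4, 2, 1, 22], [4, 2, 1, 22]]
`print(lists[1])` → prints [4, 2, 1, 22]
`print(lists[2])` → prints [4, 2, 1, 22]
`print(shared)` → prints [4, 2, 1, 22]

Answer:
[4, 2, 1, 22]
[4, 2, 1, 22]
[4, 2, 1, 22]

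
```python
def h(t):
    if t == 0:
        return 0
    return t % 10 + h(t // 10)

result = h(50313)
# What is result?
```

Sum of digits of 50313: 3 + 1 + 3 + 0 + 5 = 12

Answer: 12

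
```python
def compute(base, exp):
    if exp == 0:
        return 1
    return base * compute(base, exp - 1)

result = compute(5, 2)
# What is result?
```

compute(5, 2) = 5 * 5 = 25

Answer: 25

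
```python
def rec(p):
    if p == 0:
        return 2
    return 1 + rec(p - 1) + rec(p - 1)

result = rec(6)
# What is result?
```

rec(p) = 1 + 2·rec(p-1), rec(0)=2. Closed form: (2+1)·2^6 - 1 = 191.

Answer: 191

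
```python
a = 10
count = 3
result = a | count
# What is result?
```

Trace:
`a = 10` → a = 10
`count = 3` → count = 3
`result = a | count` → result = 11
So result = 11

Answer: 11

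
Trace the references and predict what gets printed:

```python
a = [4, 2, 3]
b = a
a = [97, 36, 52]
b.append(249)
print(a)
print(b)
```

Key concept: rebinding vs mutation: a is rebound to a new list, b still points at the original.
Step by step:
`a = [4, 2, 3]` → a = [4, 2, 3]
`b = a` → b = [4, 2, 3] (same object as a)
`a = [97, 36, 52]` → a = [97, 36, 52]
`b.append(249)` → b = [4, 2, 3, 249]
`print(a)` → prints [97, 36, 52]
`print(b)` → prints [4, 2, 3, 249]

Answer:
[97, 36, 52]
[4, 2, 3, 249]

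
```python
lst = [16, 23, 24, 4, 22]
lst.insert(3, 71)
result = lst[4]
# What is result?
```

Trace:
`lst = [16, 23, 24, 4, 22]` → lst = [16, 23, 24, 4, 22]
`lst.insert(3, 71)` → lst = [16, 23, 24, 71, 4, 22]
`result = lst[4]` → result = 4
So result = 4

Answer: 4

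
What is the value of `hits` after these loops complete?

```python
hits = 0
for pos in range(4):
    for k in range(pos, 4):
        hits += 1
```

Upper triangle: 4 + 3 + ... + 1
`hits` takes the values: 0 → 1 → 2 → 3 → 4 → 5 → 6 → 7 → 8 → 9 → 10

Answer: 10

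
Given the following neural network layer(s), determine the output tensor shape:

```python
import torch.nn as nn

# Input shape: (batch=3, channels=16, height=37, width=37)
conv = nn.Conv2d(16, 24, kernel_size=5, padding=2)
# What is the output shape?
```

Input: (3, 16, 37, 37) -> Output: (3, 24, 37, 37)

Answer: (3, 24, 37, 37)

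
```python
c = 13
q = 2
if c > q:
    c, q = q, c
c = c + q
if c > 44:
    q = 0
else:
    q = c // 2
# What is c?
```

Trace:
`c = 13` → c = 13
`q = 2` → q = 2
`if c > q: ...` → c > q is True → c = 2; q = 13
`c = c + q` → c = 15
`if c > 44: ...` → c > 44 is False, take else branch → q = 7
So c = 15

Answer: 15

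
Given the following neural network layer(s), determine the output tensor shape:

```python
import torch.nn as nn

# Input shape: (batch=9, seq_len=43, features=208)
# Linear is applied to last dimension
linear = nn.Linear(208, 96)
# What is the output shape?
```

Input: (9, 43, 208) -> Output: (9, 43, 96)

Answer: (9, 43, 96)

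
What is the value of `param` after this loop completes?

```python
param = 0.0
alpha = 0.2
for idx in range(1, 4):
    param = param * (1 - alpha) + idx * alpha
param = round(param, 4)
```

Moving average with lr=0.2
`param` takes the values: 0.0 → 0.2 → 0.56 → 1.048

Answer: 1.048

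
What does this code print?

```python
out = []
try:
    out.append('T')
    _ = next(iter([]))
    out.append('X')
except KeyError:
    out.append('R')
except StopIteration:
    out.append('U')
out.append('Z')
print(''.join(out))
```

Execution trace: 'T' (try body) → 'U' (except StopIteration) → 'Z' (after the try/except). Output: TUZ

Answer: TUZ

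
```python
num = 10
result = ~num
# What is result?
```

Trace:
`num = 10` → num = 10
`result = ~num` → result = -11
So result = -11

Answer: -11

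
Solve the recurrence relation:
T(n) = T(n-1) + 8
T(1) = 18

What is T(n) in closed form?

Unrolling: T(n) = T(1) + 8·(n-1) = 18 + 8(n-1) = 8n + 10.

Answer: T(n) = 8n + 10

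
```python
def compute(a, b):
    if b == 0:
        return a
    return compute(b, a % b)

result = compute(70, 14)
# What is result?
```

compute(70, 14) -> compute(14, 0) -> 14

Answer: 14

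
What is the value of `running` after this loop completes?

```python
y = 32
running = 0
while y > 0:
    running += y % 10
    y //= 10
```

Sum digits of 32
`running` takes the values: 0 → 2 → 5

Answer: 5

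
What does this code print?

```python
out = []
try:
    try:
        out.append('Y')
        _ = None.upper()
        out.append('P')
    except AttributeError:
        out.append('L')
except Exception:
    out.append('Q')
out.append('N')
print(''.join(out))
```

Execution trace: 'Y' (inner try body) → 'L' (inner except AttributeError) → 'N' (after the try/except). Output: YLN

Answer: YLN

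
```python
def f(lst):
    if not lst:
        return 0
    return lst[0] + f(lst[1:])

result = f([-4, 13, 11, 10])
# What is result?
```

(-4) + 13 + 11 + 10 + 0 = 30

Answer: 30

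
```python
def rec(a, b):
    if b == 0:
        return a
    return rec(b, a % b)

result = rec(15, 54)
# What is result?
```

rec(15, 54) -> rec(54, 15) -> rec(15, 9) -> rec(9, 6) -> rec(6, 3) -> rec(3, 0) -> 3

Answer: 3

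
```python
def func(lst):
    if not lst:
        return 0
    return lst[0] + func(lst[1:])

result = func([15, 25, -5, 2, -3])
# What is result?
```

15 + 25 + (-5) + 2 + (-3) + 0 = 34

Answer: 34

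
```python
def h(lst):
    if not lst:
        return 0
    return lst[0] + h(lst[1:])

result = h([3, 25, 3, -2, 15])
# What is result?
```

3 + 25 + 3 + (-2) + 15 + 0 = 44

Answer: 44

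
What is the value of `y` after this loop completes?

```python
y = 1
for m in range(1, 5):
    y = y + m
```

Start at 1, add 1 through 4
`y` takes the values: 1 → 2 → 4 → 7 → 11

Answer: 11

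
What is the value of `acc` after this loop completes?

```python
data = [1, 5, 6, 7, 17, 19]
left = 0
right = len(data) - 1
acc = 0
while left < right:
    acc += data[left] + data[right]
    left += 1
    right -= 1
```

Sum of pairs from ends
`acc` takes the values: 0 → 20 → 42 → 55

Answer: 55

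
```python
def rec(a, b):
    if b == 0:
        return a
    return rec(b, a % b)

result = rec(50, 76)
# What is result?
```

rec(50, 76) -> rec(76, 50) -> rec(50, 26) -> rec(26, 24) -> rec(24, 2) -> rec(2, 0) -> 2

Answer: 2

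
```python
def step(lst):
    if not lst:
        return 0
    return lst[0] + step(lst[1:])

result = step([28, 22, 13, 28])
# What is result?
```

28 + 22 + 13 + 28 + 0 = 91

Answer: 91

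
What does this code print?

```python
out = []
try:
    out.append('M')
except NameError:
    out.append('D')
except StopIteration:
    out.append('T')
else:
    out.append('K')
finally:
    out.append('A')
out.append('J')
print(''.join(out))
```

Execution trace: 'M' (try body, no exception) → 'K' (else) → 'A' (finally) → 'J' (after the try/except). Output: MKAJ

Answer: MKAJ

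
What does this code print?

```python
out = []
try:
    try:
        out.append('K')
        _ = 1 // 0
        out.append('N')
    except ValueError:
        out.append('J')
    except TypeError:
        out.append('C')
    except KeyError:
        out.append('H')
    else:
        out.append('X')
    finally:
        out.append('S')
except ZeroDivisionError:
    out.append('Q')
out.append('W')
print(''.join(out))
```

Execution trace: 'K' (try body) → 'S' (finally) → 'Q' (outer except ZeroDivisionError) → 'W' (after the try/except). Output: KSQW

Answer: KSQW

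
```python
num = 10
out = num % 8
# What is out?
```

Trace:
`num = 10` → num = 10
`out = num % 8` → out = 2
So out = 2

Answer: 2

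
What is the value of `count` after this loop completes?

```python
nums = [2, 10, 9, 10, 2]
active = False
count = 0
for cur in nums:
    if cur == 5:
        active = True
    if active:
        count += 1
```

Count elements after first 5 in [2, 10, 9, 10, 2]
`count` takes the values: 0

Answer: 0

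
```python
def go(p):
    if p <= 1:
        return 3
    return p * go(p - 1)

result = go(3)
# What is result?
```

go(3) = 3 * 2 * 3 = 18

Answer: 18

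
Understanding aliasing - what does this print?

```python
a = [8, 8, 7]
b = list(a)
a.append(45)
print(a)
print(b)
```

Key concept: list() constructor creates copy.
Step by step:
`a = [8, 8, 7]` → a = [8, 8, 7]
`b = list(a)` → b = [8, 8, 7]
`a.append(45)` → a = [8, 8, 7, 45]
`print(a)` → prints [8, 8, 7, 45]
`print(b)` → prints [8, 8, 7]

Answer:
[8, 8, 7, 45]
[8, 8, 7]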